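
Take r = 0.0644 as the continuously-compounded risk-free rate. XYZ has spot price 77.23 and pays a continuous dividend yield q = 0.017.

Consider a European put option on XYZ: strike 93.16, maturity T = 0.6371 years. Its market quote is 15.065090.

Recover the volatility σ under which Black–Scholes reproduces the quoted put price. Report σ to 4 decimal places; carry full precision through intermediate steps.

At σ = 0.2516 the Black–Scholes value reproduces the quote:
σ√T = 0.2516·√0.6371 = 0.200823
d₁ = (ln(S/K) + (r−q+σ²/2)T) / (σ√T) = (ln(77.23/93.16) + (0.0644−0.017+0.2516²/2)·0.6371) / 0.200823 = (-0.187530 + 0.050364) / 0.200823 = -0.683022
d₂ = d₁ − σ√T = -0.683022 − 0.200823 = -0.883846
e^{−rT} = 0.959801
e^{−qT} = 0.989228
N(−d₁) = 0.752704,  N(−d₂) = 0.811610
V = K·e^{−rT}·N(−d₂) − S·e^{−qT}·N(−d₁) = 72.570185 − 57.505095 = 15.065090 (equal to the quote); since ∂V/∂σ > 0 for all σ, the implied volatility is unique

sigma = 0.2516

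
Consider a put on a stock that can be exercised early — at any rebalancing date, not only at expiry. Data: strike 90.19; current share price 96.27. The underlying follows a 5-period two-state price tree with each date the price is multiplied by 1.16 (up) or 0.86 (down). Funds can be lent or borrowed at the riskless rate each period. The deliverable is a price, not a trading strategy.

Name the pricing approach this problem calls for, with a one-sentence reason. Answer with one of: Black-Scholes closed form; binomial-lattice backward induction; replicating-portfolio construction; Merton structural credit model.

framework: binomial-lattice backward induction

Key observation: with exercise allowed before expiry on a discrete up/down model (5 steps from spot 96.27), the strike-90.19 put's value must be rolled back through the tree testing early exercise at each node.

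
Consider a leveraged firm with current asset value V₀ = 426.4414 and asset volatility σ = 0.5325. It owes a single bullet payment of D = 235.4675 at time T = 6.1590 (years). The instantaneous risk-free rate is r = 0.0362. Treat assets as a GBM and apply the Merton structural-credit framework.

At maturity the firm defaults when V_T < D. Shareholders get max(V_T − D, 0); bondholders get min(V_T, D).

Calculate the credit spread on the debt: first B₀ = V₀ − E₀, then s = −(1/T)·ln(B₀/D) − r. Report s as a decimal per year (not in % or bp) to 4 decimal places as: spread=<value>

spread=0.0555

Equity is a call on the firm's assets struck at D = 235.4675:
d₁ = [ln(V₀/D) + (r + σ²/2)T] / (σ√T)
   = [ln(426.4414/235.4675) + (0.0362 + 0.5·0.5325²)·6.1590] / (0.5325·√6.1590)
   = [0.593902 + 1.096167] / 1.321523 = 1.278880
d₂ = d₁ − σ√T = 1.278880 − 1.321523 = -0.042643
N(d₁) = 0.899530,  N(d₂) = 0.482993,  e^(−rT) = 0.800150
E₀ = V₀·N(d₁) − D·e^(−rT)·N(d₂)
   = 426.4414·0.899530 − 235.4675·0.800150·0.482993 = 292.596557
B₀ = V₀ − E₀ = 426.4414 − 292.596557 = 133.844843
spread = −(1/T)·ln(B₀/D) − r = −(1/6.1590)·ln(133.844843/235.4675) − 0.0362 = 0.05551808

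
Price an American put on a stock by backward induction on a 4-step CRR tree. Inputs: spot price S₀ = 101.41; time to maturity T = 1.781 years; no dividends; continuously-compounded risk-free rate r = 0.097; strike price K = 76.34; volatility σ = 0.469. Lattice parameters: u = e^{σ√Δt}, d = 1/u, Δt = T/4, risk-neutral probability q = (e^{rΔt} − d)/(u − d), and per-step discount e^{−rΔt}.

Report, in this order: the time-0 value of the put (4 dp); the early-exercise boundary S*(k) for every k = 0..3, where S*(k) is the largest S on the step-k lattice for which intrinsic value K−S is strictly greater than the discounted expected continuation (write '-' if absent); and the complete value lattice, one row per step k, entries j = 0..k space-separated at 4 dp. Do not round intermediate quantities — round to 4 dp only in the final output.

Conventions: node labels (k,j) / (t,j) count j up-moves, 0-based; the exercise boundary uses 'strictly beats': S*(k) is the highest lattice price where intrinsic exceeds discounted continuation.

price = 7.8324
boundary = - - - 39.6592
tree:
7.8324
13.6243 2.5495
22.9225 5.2378 0.0000
36.6808 10.7609 0.0000 0.0000
47.3378 22.1080 0.0000 0.0000 0.0000

Δt=0.44525  u=1.36745  d=0.73129  q=0.49177  discount=0.95773
step 4 (expiry): payoffs max(K−S,0) = 47.3378 22.1080 0.0000 0.0000 0.0000
step 3: (k=3,j=0): S=39.6592, K−S=36.6808, hold=33.4540 ⇒ V=36.6808 exercise | (k=3,j=1): S=74.1598, K−S=2.1802, hold=10.7609 ⇒ V=10.7609 continue | (k=3,j=2): S=138.6734, K−S=0.0000, hold=0.0000 ⇒ V=0.0000 continue | (k=3,j=3): S=259.3093, K−S=0.0000, hold=0.0000 ⇒ V=0.0000 continue  boundary S*=39.6592
step 2: (k=2,j=0): S=54.2320, K−S=22.1080, hold=22.9225 ⇒ V=22.9225 continue | (k=2,j=1): S=101.4100, K−S=0.0000, hold=5.2378 ⇒ V=5.2378 continue | (k=2,j=2): S=189.6294, K−S=0.0000, hold=0.0000 ⇒ V=0.0000 continue  boundary S*=-
step 1: (k=1,j=0): S=74.1598, K−S=2.1802, hold=13.6243 ⇒ V=13.6243 continue | (k=1,j=1): S=138.6734, K−S=0.0000, hold=2.5495 ⇒ V=2.5495 continue  boundary S*=-
step 0: (k=0,j=0): S=101.4100, K−S=0.0000, hold=7.8324 ⇒ V=7.8324 continue  boundary S*=-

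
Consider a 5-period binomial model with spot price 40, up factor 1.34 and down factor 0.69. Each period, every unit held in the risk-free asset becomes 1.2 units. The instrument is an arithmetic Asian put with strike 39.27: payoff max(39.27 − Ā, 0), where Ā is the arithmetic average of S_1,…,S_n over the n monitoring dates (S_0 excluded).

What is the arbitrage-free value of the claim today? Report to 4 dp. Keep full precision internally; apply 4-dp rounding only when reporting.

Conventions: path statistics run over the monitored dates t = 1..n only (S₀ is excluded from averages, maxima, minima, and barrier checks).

price = 0.4155

Under the martingale measure an up-move has probability p* = 0.7846; value the claim as the probability-weighted average of per-path payoffs, discounted 5 periods at R = 1.2.
Enumerate all 2^5 = 32 price paths (U = up ×1.34, D = down ×0.69); each path with k up-moves has probability p*^k·(1−p*)^(5−k).
DDDDD: Ā=15.0215, payoff=24.2485, prob=0.000464
UDDDD: Ā=29.1721, payoff=10.0979, prob=0.001689
DUDDD: Ā=23.9721, payoff=15.2979, prob=0.001689
UUDDD: Ā=46.5546, payoff=0.0000, prob=0.006151
DDUDD: Ā=20.3841, payoff=18.8859, prob=0.001689
UDUDD: Ā=39.5866, payoff=0.0000, prob=0.006151
DUUDD: Ā=34.3866, payoff=4.8834, prob=0.006151
UUUDD: Ā=66.7797, payoff=0.0000, prob=0.022408
DDDUD: Ā=17.9084, payoff=21.3616, prob=0.001689
UDDUD: Ā=34.7786, payoff=4.4914, prob=0.006151
DUDUD: Ā=29.5786, payoff=9.6914, prob=0.006151
UUDUD: Ā=57.4426, payoff=0.0000, prob=0.022408
DDUUD: Ā=25.9906, payoff=13.2794, prob=0.006151
UDUUD: Ā=50.4746, payoff=0.0000, prob=0.022408
DUUUD: Ā=45.2746, payoff=0.0000, prob=0.022408
UUUUD: Ā=87.9245, payoff=0.0000, prob=0.081629
DDDDU: Ā=16.2002, payoff=23.0698, prob=0.001689
UDDDU: Ā=31.4612, payoff=7.8088, prob=0.006151
DUDDU: Ā=26.2612, payoff=13.0088, prob=0.006151
UUDDU: Ā=51.0000, payoff=0.0000, prob=0.022408
DDUDU: Ā=22.6732, payoff=16.5968, prob=0.006151
UDUDU: Ā=44.0320, payoff=0.0000, prob=0.022408
DUUDU: Ā=38.8320, payoff=0.4380, prob=0.022408
UUUDU: Ā=75.4128, payoff=0.0000, prob=0.081629
DDDUU: Ā=20.1975, payoff=19.0725, prob=0.006151
UDDUU: Ā=39.2240, payoff=0.0460, prob=0.022408
DUDUU: Ā=34.0240, payoff=5.2460, prob=0.022408
UUDUU: Ā=66.0757, payoff=0.0000, prob=0.081629
DDUUU: Ā=30.4360, payoff=8.8340, prob=0.022408
UDUUU: Ā=59.1077, payoff=0.0000, prob=0.081629
DUUUU: Ā=53.9077, payoff=0.0000, prob=0.081629
UUUUU: Ā=104.6903, payoff=0.0000, prob=0.297361
Price = Σ prob·payoff / R^5 = 1.033806 / 2.488320 = 0.4155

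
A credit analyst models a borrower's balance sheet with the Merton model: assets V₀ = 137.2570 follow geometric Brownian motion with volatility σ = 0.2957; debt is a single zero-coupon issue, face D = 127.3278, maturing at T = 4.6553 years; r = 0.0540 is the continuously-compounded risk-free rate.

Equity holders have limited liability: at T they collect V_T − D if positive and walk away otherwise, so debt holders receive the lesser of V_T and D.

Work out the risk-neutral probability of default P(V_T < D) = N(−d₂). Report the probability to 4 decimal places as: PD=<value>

Apply the equity-as-call identities (strike 127.3278, horizon 4.6553 years):
d₁ = [ln(V₀/D) + (r + σ²/2)T] / (σ√T)
   = [ln(137.2570/127.3278) + (0.0540 + 0.5·0.2957²)·4.6553] / (0.2957·√4.6553)
   = [0.075090 + 0.454912] / 0.638007 = 0.830717
d₂ = d₁ − σ√T = 0.830717 − 0.638007 = 0.192710
risk-neutral PD = N(−d₂) = N(-0.192710) = 0.423593

PD=0.4236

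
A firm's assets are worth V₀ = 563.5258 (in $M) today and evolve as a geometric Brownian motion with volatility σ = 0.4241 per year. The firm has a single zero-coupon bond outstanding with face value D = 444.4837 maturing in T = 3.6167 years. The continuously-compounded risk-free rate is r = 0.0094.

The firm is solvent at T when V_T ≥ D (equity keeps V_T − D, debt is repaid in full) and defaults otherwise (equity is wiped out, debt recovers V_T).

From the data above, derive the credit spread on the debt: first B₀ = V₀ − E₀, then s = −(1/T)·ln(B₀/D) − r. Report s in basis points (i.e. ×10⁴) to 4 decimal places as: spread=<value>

spread=705.8400

Work the structural quantities from V₀ = 563.5258 against face 444.4837:
d₁ = [ln(V₀/D) + (r + σ²/2)T] / (σ√T)
   = [ln(563.5258/444.4837) + (0.0094 + 0.5·0.4241²)·3.6167] / (0.4241·√3.6167)
   = [0.237300 + 0.359248] / 0.806537 = 0.739641
d₂ = d₁ − σ√T = 0.739641 − 0.806537 = -0.066897
N(d₁) = 0.770241,  N(d₂) = 0.473332,  e^(−rT) = 0.966574
E₀ = V₀·N(d₁) − D·e^(−rT)·N(d₂)
   = 563.5258·0.770241 − 444.4837·0.966574·0.473332 = 230.694673
B₀ = V₀ − E₀ = 563.5258 − 230.694673 = 332.831127
spread = −(1/T)·ln(B₀/D) − r = −(1/3.6167)·ln(332.831127/444.4837) − 0.0094 = 0.07058400
in basis points: 0.07058400 × 10⁴ = 705.8400 bp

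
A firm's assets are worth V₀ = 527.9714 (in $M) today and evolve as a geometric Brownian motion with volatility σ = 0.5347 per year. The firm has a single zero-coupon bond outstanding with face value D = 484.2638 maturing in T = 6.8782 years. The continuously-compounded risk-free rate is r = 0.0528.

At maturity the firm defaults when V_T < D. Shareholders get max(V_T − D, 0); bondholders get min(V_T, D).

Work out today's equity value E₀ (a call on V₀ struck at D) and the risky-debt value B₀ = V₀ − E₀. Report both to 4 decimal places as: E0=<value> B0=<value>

Equity is a call on the firm's assets struck at D = 484.2638:
d₁ = [ln(V₀/D) + (r + σ²/2)T] / (σ√T)
   = [ln(527.9714/484.2638) + (0.0528 + 0.5·0.5347²)·6.8782] / (0.5347·√6.8782)
   = [0.086412 + 1.346422] / 1.402321 = 1.021759
d₂ = d₁ − σ√T = 1.021759 − 1.402321 = -0.380563
N(d₁) = 0.846552,  N(d₂) = 0.351764,  e^(−rT) = 0.695469
E₀ = V₀·N(d₁) − D·e^(−rT)·N(d₂)
   = 527.9714·0.846552 − 484.2638·0.695469·0.351764 = 328.484780
B₀ = V₀ − E₀ = 527.9714 − 328.484780 = 199.486620

E0=328.4848 B0=199.4866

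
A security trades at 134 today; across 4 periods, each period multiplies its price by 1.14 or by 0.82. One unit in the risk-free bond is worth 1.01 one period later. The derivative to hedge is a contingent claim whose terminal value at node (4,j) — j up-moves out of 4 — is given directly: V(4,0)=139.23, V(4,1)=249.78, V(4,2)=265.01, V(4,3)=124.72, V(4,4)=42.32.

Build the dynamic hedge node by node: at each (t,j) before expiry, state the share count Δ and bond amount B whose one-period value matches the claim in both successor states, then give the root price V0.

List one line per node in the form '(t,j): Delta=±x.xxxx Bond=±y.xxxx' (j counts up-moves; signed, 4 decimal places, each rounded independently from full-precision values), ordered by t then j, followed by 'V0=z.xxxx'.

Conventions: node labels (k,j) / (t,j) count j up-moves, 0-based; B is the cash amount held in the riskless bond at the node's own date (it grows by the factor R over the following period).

Risk-neutral probability p* = (R−d)/(u−d) = (1.01−0.82)/(1.14−0.82) = 0.5938.
Expiry values: V(4,0)=139.2300, V(4,1)=249.7800, V(4,2)=265.0100, V(4,3)=124.7200, V(4,4)=42.3200
(3,0): S=73.8833. Δ = (V_up−V_dn)/(S_up−S_dn) = (249.7800−139.2300)/(84.2270−60.5843) = 4.6759. V = [p*·249.7800 + (1−p*)·139.2300]/1.01 = 202.8407. B = V − Δ·S = -142.6281.
(3,1): S=102.7158. Δ = (V_up−V_dn)/(S_up−S_dn) = (265.0100−249.7800)/(117.0960−84.2270) = 0.4634. V = [p*·265.0100 + (1−p*)·249.7800]/1.01 = 256.2602. B = V − Δ·S = 208.6665.
(3,2): S=142.8000. Δ = (V_up−V_dn)/(S_up−S_dn) = (124.7200−265.0100)/(162.7921−117.0960) = -3.0701. V = [p*·124.7200 + (1−p*)·265.0100]/1.01 = 179.9137. B = V − Δ·S = 618.3199.
(3,3): S=198.5269. Δ = (V_up−V_dn)/(S_up−S_dn) = (42.3200−124.7200)/(226.3207−162.7921) = -1.2971. V = [p*·42.3200 + (1−p*)·124.7200]/1.01 = 75.0446. B = V − Δ·S = 332.5446.
(2,0): S=90.1016. Δ = (V_up−V_dn)/(S_up−S_dn) = (256.2602−202.8407)/(102.7158−73.8833) = 1.8528. V = [p*·256.2602 + (1−p*)·202.8407]/1.01 = 232.2362. B = V − Δ·S = 65.3000.
(2,1): S=125.2632. Δ = (V_up−V_dn)/(S_up−S_dn) = (179.9137−256.2602)/(142.8000−102.7158) = -1.9047. V = [p*·179.9137 + (1−p*)·256.2602]/1.01 = 208.8410. B = V − Δ·S = 447.4240.
(2,2): S=174.1464. Δ = (V_up−V_dn)/(S_up−S_dn) = (75.0446−179.9137)/(198.5269−142.8000) = -1.8818. V = [p*·75.0446 + (1−p*)·179.9137]/1.01 = 116.4828. B = V − Δ·S = 444.1988.
(1,0): S=109.8800. Δ = (V_up−V_dn)/(S_up−S_dn) = (208.8410−232.2362)/(125.2632−90.1016) = -0.6654. V = [p*·208.8410 + (1−p*)·232.2362]/1.01 = 216.1835. B = V − Δ·S = 289.2932.
(1,1): S=152.7600. Δ = (V_up−V_dn)/(S_up−S_dn) = (116.4828−208.8410)/(174.1464−125.2632) = -1.8894. V = [p*·116.4828 + (1−p*)·208.8410]/1.01 = 152.4786. B = V − Δ·S = 441.0980.
(0,0): S=134.0000. Δ = (V_up−V_dn)/(S_up−S_dn) = (152.4786−216.1835)/(152.7600−109.8800) = -1.4857. V = [p*·152.4786 + (1−p*)·216.1835]/1.01 = 176.5928. B = V − Δ·S = 375.6706.
As a check, the time-0 holding Δ(0,0)·S0 + B(0,0) comes to 176.5928 — exactly V0.

(0,0): Delta=-1.4857 Bond=375.6706
(1,0): Delta=-0.6654 Bond=289.2932
(1,1): Delta=-1.8894 Bond=441.0980
(2,0): Delta=1.8528 Bond=65.3000
(2,1): Delta=-1.9047 Bond=447.4240
(2,2): Delta=-1.8818 Bond=444.1988
(3,0): Delta=4.6759 Bond=-142.6281
(3,1): Delta=0.4634 Bond=208.6665
(3,2): Delta=-3.0701 Bond=618.3199
(3,3): Delta=-1.2971 Bond=332.5446
V0=176.5928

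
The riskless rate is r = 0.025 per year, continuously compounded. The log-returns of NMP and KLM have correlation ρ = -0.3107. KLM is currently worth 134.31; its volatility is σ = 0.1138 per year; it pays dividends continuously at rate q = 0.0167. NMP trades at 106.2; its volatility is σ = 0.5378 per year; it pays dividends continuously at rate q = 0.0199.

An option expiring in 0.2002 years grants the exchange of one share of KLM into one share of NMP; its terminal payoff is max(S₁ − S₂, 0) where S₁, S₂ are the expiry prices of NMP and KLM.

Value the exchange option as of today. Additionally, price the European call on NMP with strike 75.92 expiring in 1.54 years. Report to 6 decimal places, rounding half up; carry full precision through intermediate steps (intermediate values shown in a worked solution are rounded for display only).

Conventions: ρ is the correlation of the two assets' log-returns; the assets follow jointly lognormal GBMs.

exchange price = 3.089892
price(NMP call K=75.92) = 40.817812

σ_eff = √(σ₁² + σ₂² − 2ρσ₁σ₂) = √(0.5378² + 0.1138² − 2·-0.3107·0.5378·0.1138) = 0.583275
d₁ = (ln(S₁/S₂) + (q₂ − q₁ + σ_eff²/2)T) / (σ_eff√T) = (ln(106.2/134.31) + (0.0167 − 0.0199 + 0.170105)·0.2002) / 0.260979 = -0.771756
d₂ = d₁ − σ_eff√T = -0.771756 − 0.260979 = -1.032735
N(d₁) = 0.220130,  N(d₂) = 0.150864
V = S₁·e^{−q₁T}·N(d₁) − S₂·e^{−q₂T}·N(d₂) = 23.284804 − 20.194912 = 3.089892
[vanilla: NMP call K=75.92]
σ√T = 0.5378·√1.54 = 0.667392
d₁ = (ln(S/K) + (r−q+σ²/2)T) / (σ√T) = (ln(106.2/75.92) + (0.025−0.0199+0.5378²/2)·1.54) / 0.667392 = (0.335644 + 0.230560) / 0.667392 = 0.848383
d₂ = d₁ − σ√T = 0.848383 − 0.667392 = 0.180991
e^{−rT} = 0.962232
e^{−qT} = 0.969819
N(d₁) = 0.801888,  N(d₂) = 0.571813
price = S·e^{−qT}·N(d₁) − K·e^{−rT}·N(d₂) = 82.590222 − 41.772410 = 40.817812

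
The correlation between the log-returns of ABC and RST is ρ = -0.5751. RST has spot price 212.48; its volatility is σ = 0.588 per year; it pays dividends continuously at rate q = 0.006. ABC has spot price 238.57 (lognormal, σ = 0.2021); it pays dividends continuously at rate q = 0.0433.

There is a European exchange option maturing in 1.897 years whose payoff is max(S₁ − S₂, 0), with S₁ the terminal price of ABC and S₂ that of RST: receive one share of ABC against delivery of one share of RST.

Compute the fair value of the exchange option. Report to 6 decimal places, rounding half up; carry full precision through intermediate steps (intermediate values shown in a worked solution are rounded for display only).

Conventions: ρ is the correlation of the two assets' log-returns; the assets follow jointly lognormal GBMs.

σ_eff = √(σ₁² + σ₂² − 2ρσ₁σ₂) = √(0.2021² + 0.588² − 2·-0.5751·0.2021·0.588) = 0.723376
d₁ = (ln(S₁/S₂) + (q₂ − q₁ + σ_eff²/2)T) / (σ_eff√T) = (ln(238.57/212.48) + (0.006 − 0.0433 + 0.261636)·1.897) / 0.996317 = 0.543382
d₂ = d₁ − σ_eff√T = 0.543382 − 0.996317 = -0.452935
N(d₁) = 0.706567,  N(d₂) = 0.325298
V = S₁·e^{−q₁T}·N(d₁) − S₂·e^{−q₂T}·N(d₂) = 155.272983 − 68.337009 = 86.935974
Key observation: r never enters — measured in units of RST, the claim is a call on S₁/S₂ struck at 1, so only the dividend yields and σ_eff matter.

exchange price = 86.935974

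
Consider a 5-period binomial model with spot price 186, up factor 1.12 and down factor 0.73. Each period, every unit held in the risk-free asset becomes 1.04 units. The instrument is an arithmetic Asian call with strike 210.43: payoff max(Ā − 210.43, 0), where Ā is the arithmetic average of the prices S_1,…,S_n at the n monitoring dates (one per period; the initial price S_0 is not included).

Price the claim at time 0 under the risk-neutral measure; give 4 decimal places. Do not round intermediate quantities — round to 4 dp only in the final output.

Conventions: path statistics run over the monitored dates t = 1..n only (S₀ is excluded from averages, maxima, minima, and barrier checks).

price = 17.0085

With p* = (R−d)/(u−d) = 0.7949, sum probability × payoff across the paths and divide by R^5.
Enumerate all 2^5 = 32 price paths (U = up ×1.12, D = down ×0.73); each path with k up-moves has probability p*^k·(1−p*)^(5−k).
DDDDD: Ā=79.7273, payoff=0.0000, prob=0.000363
UDDDD: Ā=122.3213, payoff=0.0000, prob=0.001407
DUDDD: Ā=107.8133, payoff=0.0000, prob=0.001407
UUDDD: Ā=165.4122, payoff=0.0000, prob=0.005453
DDUDD: Ā=97.2225, payoff=0.0000, prob=0.001407
UDUDD: Ā=149.1632, payoff=0.0000, prob=0.005453
DUUDD: Ā=134.6552, payoff=0.0000, prob=0.005453
UUUDD: Ā=206.5944, payoff=0.0000, prob=0.021132
DDDUD: Ā=89.4912, payoff=0.0000, prob=0.001407
UDDUD: Ā=137.3015, payoff=0.0000, prob=0.005453
DUDUD: Ā=122.7935, payoff=0.0000, prob=0.005453
UUDUD: Ā=188.3955, payoff=0.0000, prob=0.021132
DDUUD: Ā=112.2027, payoff=0.0000, prob=0.005453
UDUUD: Ā=172.1466, payoff=0.0000, prob=0.021132
DUUUD: Ā=157.6386, payoff=0.0000, prob=0.021132
UUUUD: Ā=241.8564, payoff=31.4264, prob=0.081887
DDDDU: Ā=83.8473, payoff=0.0000, prob=0.001407
UDDDU: Ā=128.6424, payoff=0.0000, prob=0.005453
DUDDU: Ā=114.1344, payoff=0.0000, prob=0.005453
UUDDU: Ā=175.1104, payoff=0.0000, prob=0.021132
DDUDU: Ā=103.5436, payoff=0.0000, prob=0.005453
UDUDU: Ā=158.8614, payoff=0.0000, prob=0.021132
DUUDU: Ā=144.3534, payoff=0.0000, prob=0.021132
UUUDU: Ā=221.4737, payoff=11.0437, prob=0.081887
DDDUU: Ā=95.8123, payoff=0.0000, prob=0.005453
UDDUU: Ā=146.9997, payoff=0.0000, prob=0.021132
DUDUU: Ā=132.4917, payoff=0.0000, prob=0.021132
UUDUU: Ā=203.2749, payoff=0.0000, prob=0.081887
DDUUU: Ā=121.9008, payoff=0.0000, prob=0.021132
UDUUU: Ā=187.0259, payoff=0.0000, prob=0.081887
DUUUU: Ā=172.5179, payoff=0.0000, prob=0.081887
UUUUU: Ā=264.6850, payoff=54.2550, prob=0.317311
Price = Σ prob·payoff / R^5 = 20.693473 / 1.216653 = 17.0085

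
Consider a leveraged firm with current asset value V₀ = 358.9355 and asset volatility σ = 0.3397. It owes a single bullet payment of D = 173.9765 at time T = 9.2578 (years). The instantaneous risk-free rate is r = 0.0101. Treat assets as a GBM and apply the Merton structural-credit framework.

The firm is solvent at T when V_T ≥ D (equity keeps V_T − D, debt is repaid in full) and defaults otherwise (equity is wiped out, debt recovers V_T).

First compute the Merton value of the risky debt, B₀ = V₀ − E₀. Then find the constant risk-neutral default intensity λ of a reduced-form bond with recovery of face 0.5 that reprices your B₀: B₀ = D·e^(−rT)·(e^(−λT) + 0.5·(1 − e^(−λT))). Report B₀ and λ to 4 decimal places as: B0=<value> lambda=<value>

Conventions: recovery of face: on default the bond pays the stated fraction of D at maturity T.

With assets at 358.9355 and a single debt payment of 173.9765 at 9.2578 years:
d₁ = [ln(V₀/D) + (r + σ²/2)T] / (σ√T)
   = [ln(358.9355/173.9765) + (0.0101 + 0.5·0.3397²)·9.2578] / (0.3397·√9.2578)
   = [0.724222 + 0.627661] / 1.033593 = 1.307946
d₂ = d₁ − σ√T = 1.307946 − 1.033593 = 0.274353
N(d₁) = 0.904554,  N(d₂) = 0.608093,  e^(−rT) = 0.910735
E₀ = V₀·N(d₁) − D·e^(−rT)·N(d₂)
   = 358.9355·0.904554 − 173.9765·0.910735·0.608093 = 228.326387
B₀ = V₀ − E₀ = 358.9355 − 228.326387 = 130.609113
e^(−λT) = (B₀·e^(rT)/D − 0.5)/(1 − 0.5) = (130.6091·1.098015/173.9765 − 0.5)/0.5 = 0.64862173
λ = −ln(0.64862173)/9.2578 = 0.046761

B0=130.6091 lambda=0.0468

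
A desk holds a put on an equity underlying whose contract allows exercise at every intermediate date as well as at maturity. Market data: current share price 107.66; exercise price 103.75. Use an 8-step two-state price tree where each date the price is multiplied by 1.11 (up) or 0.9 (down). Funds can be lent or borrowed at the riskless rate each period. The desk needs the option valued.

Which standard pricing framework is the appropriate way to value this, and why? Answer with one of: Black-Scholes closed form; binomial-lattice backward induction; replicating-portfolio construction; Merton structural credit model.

Key observation: early exercise of the strike-103.75 put must be checked at each of the 8 dates (spot 107.66), which forces a node-by-node comparison of intrinsic and continuation value backward from expiry.

framework: binomial-lattice backward induction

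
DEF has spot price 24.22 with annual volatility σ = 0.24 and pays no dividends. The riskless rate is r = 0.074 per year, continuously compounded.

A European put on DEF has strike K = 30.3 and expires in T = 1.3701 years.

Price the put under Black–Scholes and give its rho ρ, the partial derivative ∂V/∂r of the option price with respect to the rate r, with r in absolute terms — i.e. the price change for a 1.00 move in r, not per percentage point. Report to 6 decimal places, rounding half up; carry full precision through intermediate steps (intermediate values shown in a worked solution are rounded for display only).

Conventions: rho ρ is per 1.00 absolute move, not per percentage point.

σ√T = 0.24·√1.3701 = 0.280923
d₁ = (ln(S/K) + (r+σ²/2)T) / (σ√T) = (ln(24.22/30.3) + (0.074+0.24²/2)·1.3701) / 0.280923 = (-0.223969 + 0.140846) / 0.280923 = -0.295891
d₂ = d₁ − σ√T = -0.295891 − 0.280923 = -0.576814
e^{−rT} = 0.903583
N(−d₁) = 0.616343,  N(−d₂) = 0.717968
Put price V = K·e^{−rT}·N(−d₂) − S·N(−d₁) = 19.656920 − 14.927839 = 4.729081
ρ = −K·T·e^{−rT}·N(−d₂) = -26.931946

price = 4.729081
ρ = -26.931946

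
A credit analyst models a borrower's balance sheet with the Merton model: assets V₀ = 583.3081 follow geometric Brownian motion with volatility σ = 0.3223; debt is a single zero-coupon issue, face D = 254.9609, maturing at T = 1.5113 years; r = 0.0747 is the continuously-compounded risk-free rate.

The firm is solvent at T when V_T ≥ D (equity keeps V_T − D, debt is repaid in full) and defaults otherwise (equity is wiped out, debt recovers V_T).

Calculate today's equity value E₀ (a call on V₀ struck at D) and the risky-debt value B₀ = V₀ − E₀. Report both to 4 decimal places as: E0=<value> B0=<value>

E0=355.9839 B0=227.3242

Work the structural quantities from V₀ = 583.3081 against face 254.9609:
d₁ = [ln(V₀/D) + (r + σ²/2)T] / (σ√T)
   = [ln(583.3081/254.9609) + (0.0747 + 0.5·0.3223²)·1.5113] / (0.3223·√1.5113)
   = [0.827605 + 0.191389] / 0.396219 = 2.571794
d₂ = d₁ − σ√T = 2.571794 − 0.396219 = 2.175574
N(d₁) = 0.994941,  N(d₂) = 0.985206,  e^(−rT) = 0.893245
E₀ = V₀·N(d₁) − D·e^(−rT)·N(d₂)
   = 583.3081·0.994941 − 254.9609·0.893245·0.985206 = 355.983855
B₀ = V₀ − E₀ = 583.3081 − 355.983855 = 227.324245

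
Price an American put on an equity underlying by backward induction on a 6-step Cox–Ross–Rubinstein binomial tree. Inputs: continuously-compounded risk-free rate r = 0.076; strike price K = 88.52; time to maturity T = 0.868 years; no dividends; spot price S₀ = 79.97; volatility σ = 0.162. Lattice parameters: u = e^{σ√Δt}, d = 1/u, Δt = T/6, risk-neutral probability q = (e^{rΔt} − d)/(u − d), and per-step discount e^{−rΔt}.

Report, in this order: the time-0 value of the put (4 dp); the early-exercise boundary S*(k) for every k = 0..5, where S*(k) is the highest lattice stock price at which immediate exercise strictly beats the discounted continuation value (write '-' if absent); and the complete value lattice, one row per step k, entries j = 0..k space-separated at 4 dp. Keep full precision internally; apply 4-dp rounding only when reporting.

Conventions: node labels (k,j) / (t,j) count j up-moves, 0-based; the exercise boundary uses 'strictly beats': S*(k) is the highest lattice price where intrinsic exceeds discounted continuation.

price = 8.5500
boundary = 79.9700 75.1912 79.9700 75.1912 79.9700 75.1912
tree:
8.5500
13.3288 4.8733
17.8220 8.5500 2.2413
22.0466 13.3288 4.4614 0.6384
26.0189 17.8220 8.5500 1.5161 0.0000
29.7538 22.0466 13.3288 3.6003 0.0000 0.0000
33.2655 26.0189 17.8220 8.5500 0.0000 0.0000 0.0000

Δt=0.14467  u=1.06355  d=0.94024  q=0.57425  discount=0.98907
step 6 (expiry): payoffs max(K−S,0) = 33.2655 26.0189 17.8220 8.5500 0.0000 0.0000 0.0000
step 5: (k=5,j=0): S=58.7662, K−S=29.7538, hold=28.7858 ⇒ V=29.7538 exercise | (k=5,j=1): S=66.4734, K−S=22.0466, hold=21.0787 ⇒ V=22.0466 exercise | (k=5,j=2): S=75.1912, K−S=13.3288, hold=12.3608 ⇒ V=13.3288 exercise | (k=5,j=3): S=85.0525, K−S=3.4675, hold=3.6003 ⇒ V=3.6003 continue | (k=5,j=4): S=96.2070, K−S=0.0000, hold=0.0000 ⇒ V=0.0000 continue | (k=5,j=5): S=108.8244, K−S=0.0000, hold=0.0000 ⇒ V=0.0000 continue  boundary S*=75.1912
step 4: (k=4,j=0): S=62.5011, K−S=26.0189, hold=25.0510 ⇒ V=26.0189 exercise | (k=4,j=1): S=70.6980, K−S=17.8220, hold=16.8540 ⇒ V=17.8220 exercise | (k=4,j=2): S=79.9700, K−S=8.5500, hold=7.6575 ⇒ V=8.5500 exercise | (k=4,j=3): S=90.4580, K−S=0.0000, hold=1.5161 ⇒ V=1.5161 continue | (k=4,j=4): S=102.3214, K−S=0.0000, hold=0.0000 ⇒ V=0.0000 continue  boundary S*=79.9700
step 3: (k=3,j=0): S=66.4734, K−S=22.0466, hold=21.0787 ⇒ V=22.0466 exercise | (k=3,j=1): S=75.1912, K−S=13.3288, hold=12.3608 ⇒ V=13.3288 exercise | (k=3,j=2): S=85.0525, K−S=3.4675, hold=4.4614 ⇒ V=4.4614 continue | (k=3,j=3): S=96.2070, K−S=0.0000, hold=0.6384 ⇒ V=0.6384 continue  boundary S*=75.1912
step 2: (k=2,j=0): S=70.6980, K−S=17.8220, hold=16.8540 ⇒ V=17.8220 exercise | (k=2,j=1): S=79.9700, K−S=8.5500, hold=8.1466 ⇒ V=8.5500 exercise | (k=2,j=2): S=90.4580, K−S=0.0000, hold=2.2413 ⇒ V=2.2413 continue  boundary S*=79.9700
step 1: (k=1,j=0): S=75.1912, K−S=13.3288, hold=12.3608 ⇒ V=13.3288 exercise | (k=1,j=1): S=85.0525, K−S=3.4675, hold=4.8733 ⇒ V=4.8733 continue  boundary S*=75.1912
step 0: (k=0,j=0): S=79.9700, K−S=8.5500, hold=8.3805 ⇒ V=8.5500 exercise  boundary S*=79.9700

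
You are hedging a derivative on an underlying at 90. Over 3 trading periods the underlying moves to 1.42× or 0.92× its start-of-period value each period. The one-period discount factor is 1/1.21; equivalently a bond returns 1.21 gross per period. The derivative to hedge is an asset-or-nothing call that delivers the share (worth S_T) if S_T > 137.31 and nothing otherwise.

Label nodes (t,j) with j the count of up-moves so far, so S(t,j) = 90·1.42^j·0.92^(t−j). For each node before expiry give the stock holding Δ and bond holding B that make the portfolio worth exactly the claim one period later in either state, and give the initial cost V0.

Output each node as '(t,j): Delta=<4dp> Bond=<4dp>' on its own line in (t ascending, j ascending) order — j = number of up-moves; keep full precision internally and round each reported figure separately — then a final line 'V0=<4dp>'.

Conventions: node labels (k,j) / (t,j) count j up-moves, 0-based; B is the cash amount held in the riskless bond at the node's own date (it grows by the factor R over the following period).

Under the risk-neutral measure, an up-move has probability p* = (R−d)/(u−d) = 0.5800 and values discount at R = 1.21.
Terminal payoffs: V(3,0)=0.0000, V(3,1)=0.0000, V(3,2)=166.9579, V(3,3)=257.6959
(2,0): S=76.1760. Δ = (V_up−V_dn)/(S_up−S_dn) = (0.0000−0.0000)/(108.1699−70.0819) = 0.0000. V = [p*·0.0000 + (1−p*)·0.0000]/1.21 = 0.0000. B = V − Δ·S = 0.0000.
(2,1): S=117.5760. Δ = (V_up−V_dn)/(S_up−S_dn) = (166.9579−0.0000)/(166.9579−108.1699) = 2.8400. V = [p*·166.9579 + (1−p*)·0.0000]/1.21 = 80.0294. B = V − Δ·S = -253.8864.
(2,2): S=181.4760. Δ = (V_up−V_dn)/(S_up−S_dn) = (257.6959−166.9579)/(257.6959−166.9579) = 1.0000. V = [p*·257.6959 + (1−p*)·166.9579]/1.21 = 181.4760. B = V − Δ·S = 0.0000.
(1,0): S=82.8000. Δ = (V_up−V_dn)/(S_up−S_dn) = (80.0294−0.0000)/(117.5760−76.1760) = 1.9331. V = [p*·80.0294 + (1−p*)·0.0000]/1.21 = 38.3612. B = V − Δ·S = -121.6976.
(1,1): S=127.8000. Δ = (V_up−V_dn)/(S_up−S_dn) = (181.4760−80.0294)/(181.4760−117.5760) = 1.5876. V = [p*·181.4760 + (1−p*)·80.0294]/1.21 = 114.7673. B = V − Δ·S = -88.1259.
(0,0): S=90.0000. Δ = (V_up−V_dn)/(S_up−S_dn) = (114.7673−38.3612)/(127.8000−82.8000) = 1.6979. V = [p*·114.7673 + (1−p*)·38.3612]/1.21 = 68.3279. B = V − Δ·S = -84.4843.
As a check, the time-0 holding Δ(0,0)·S0 + B(0,0) comes to 68.3279 — exactly V0.

(0,0): Delta=1.6979 Bond=-84.4843
(1,0): Delta=1.9331 Bond=-121.6976
(1,1): Delta=1.5876 Bond=-88.1259
(2,0): Delta=0.0000 Bond=0.0000
(2,1): Delta=2.8400 Bond=-253.8864
(2,2): Delta=1.0000 Bond=0.0000
V0=68.3279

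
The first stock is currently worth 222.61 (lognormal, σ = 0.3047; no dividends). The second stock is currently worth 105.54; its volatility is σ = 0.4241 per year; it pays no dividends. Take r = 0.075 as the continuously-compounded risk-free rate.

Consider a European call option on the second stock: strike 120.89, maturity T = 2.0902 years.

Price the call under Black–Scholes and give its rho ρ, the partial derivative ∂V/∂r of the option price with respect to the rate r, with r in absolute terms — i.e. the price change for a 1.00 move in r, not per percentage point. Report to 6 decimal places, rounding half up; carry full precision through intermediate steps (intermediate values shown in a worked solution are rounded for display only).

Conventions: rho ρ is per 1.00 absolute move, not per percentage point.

σ√T = 0.4241·√2.0902 = 0.613144
d₁ = (ln(S/K) + (r+σ²/2)T) / (σ√T) = (ln(105.54/120.89) + (0.075+0.4241²/2)·2.0902) / 0.613144 = (-0.135791 + 0.344738) / 0.613144 = 0.340779
d₂ = d₁ − σ√T = 0.340779 − 0.613144 = -0.272364
e^{−rT} = 0.854905
N(d₁) = 0.633365,  N(d₂) = 0.392671
Call price V = S·N(d₁) − K·e^{−rT}·N(d₂) = 66.845348 − 40.582323 = 26.263025
ρ = K·T·e^{−rT}·N(d₂) = 84.825172

price = 26.263025
ρ = 84.825172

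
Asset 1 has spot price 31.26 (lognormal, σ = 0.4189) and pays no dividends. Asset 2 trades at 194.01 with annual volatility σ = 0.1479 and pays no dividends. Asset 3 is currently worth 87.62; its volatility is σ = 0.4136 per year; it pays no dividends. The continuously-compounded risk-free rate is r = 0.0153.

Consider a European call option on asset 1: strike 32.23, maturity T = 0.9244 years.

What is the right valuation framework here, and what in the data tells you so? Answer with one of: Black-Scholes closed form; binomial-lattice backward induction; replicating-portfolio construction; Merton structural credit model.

framework: Black-Scholes closed form

Key observation: a European-exercise option on asset 1 struck at 32.23 — a GBM underlying with constant parameters — admits an analytic price: the data contain no early exercise, no discrete tree, no debt structure.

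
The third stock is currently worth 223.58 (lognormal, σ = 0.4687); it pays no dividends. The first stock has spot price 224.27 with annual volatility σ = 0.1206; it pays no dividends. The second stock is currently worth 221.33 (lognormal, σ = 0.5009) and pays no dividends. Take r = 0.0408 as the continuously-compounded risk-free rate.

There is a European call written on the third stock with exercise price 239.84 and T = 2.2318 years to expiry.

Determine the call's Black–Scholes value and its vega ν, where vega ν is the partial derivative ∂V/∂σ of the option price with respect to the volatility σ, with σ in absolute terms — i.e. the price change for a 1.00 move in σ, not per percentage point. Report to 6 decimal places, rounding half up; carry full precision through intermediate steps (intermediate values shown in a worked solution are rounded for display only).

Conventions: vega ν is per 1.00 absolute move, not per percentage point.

σ√T = 0.4687·√2.2318 = 0.700201
d₁ = (ln(S/K) + (r+σ²/2)T) / (σ√T) = (ln(223.58/239.84) + (0.0408+0.4687²/2)·2.2318) / 0.700201 = (-0.070203 + 0.336198) / 0.700201 = 0.379884
d₂ = d₁ − σ√T = 0.379884 − 0.700201 = -0.320317
e^{−rT} = 0.912965
N(d₁) = 0.647984,  N(d₂) = 0.374364
Call price V = S·N(d₁) − K·e^{−rT}·N(d₂) = 144.876338 − 81.972879 = 62.903459
φ(d₁) = (1/√(2π))·e^{−d₁²/2} = 0.371170
ν = S·φ(d₁)·√T = 123.974878

price = 62.903459
ν = 123.974878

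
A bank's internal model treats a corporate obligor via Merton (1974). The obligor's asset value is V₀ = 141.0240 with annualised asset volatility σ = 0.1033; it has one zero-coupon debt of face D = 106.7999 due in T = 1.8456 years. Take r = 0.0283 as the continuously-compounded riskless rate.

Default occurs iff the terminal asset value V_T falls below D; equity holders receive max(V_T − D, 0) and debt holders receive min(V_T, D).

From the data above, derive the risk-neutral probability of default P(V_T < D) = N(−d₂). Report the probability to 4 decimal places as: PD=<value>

PD=0.0112

Work the structural quantities from V₀ = 141.0240 against face 106.7999:
d₁ = [ln(V₀/D) + (r + σ²/2)T] / (σ√T)
   = [ln(141.0240/106.7999) + (0.0283 + 0.5·0.1033²)·1.8456] / (0.1033·√1.8456)
   = [0.277973 + 0.062078] / 0.140336 = 2.423118
d₂ = d₁ − σ√T = 2.423118 − 0.140336 = 2.282782
risk-neutral PD = N(−d₂) = N(-2.282782) = 0.011222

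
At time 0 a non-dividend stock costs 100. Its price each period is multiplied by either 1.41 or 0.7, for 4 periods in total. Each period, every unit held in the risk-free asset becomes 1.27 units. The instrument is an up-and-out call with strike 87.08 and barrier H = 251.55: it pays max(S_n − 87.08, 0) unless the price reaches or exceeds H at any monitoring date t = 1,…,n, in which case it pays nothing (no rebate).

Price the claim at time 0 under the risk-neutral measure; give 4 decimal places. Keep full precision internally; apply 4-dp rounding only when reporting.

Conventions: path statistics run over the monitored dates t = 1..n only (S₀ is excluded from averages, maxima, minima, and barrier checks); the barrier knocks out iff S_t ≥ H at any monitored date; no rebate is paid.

Under the martingale measure an up-move has probability p* = 0.8028; value the claim as the probability-weighted average of per-path payoffs, discounted 4 periods at R = 1.27.
Enumerate all 2^4 = 16 price paths (U = up ×1.41, D = down ×0.7); each path with k up-moves has probability p*^k·(1−p*)^(4−k).
DDDD: M=70.0000, payoff=0.0000, prob=0.001512
UDDD: M=141.0000, payoff=0.0000, prob=0.006155
DUDD: M=98.7000, payoff=0.0000, prob=0.006155
UUDD: M=198.8100, payoff=10.3369, prob=0.025059
DDUD: M=70.0000, payoff=0.0000, prob=0.006155
UDUD: M=141.0000, payoff=10.3369, prob=0.025059
DUUD: M=139.1670, payoff=10.3369, prob=0.025059
UUUD: M=280.3221, payoff=0.0000, prob=0.102028
DDDU: M=70.0000, payoff=0.0000, prob=0.006155
UDDU: M=141.0000, payoff=10.3369, prob=0.025059
DUDU: M=98.7000, payoff=10.3369, prob=0.025059
UUDU: M=198.8100, payoff=109.1455, prob=0.102028
DDUU: M=97.4169, payoff=10.3369, prob=0.025059
UDUU: M=196.2255, payoff=109.1455, prob=0.102028
DUUU: M=196.2255, payoff=109.1455, prob=0.102028
UUUU: M=395.2542, payoff=0.0000, prob=0.415400
Price = Σ prob·payoff / R^4 = 34.961895 / 2.601446 = 13.4394

price = 13.4394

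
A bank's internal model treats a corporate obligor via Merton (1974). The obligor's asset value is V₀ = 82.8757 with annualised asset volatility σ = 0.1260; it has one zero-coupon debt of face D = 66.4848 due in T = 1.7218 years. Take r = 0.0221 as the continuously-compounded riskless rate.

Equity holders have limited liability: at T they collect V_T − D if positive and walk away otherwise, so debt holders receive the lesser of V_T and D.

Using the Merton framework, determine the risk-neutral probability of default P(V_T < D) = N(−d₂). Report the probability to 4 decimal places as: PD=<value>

PD=0.0694

With assets at 82.8757 and a single debt payment of 66.4848 at 1.7218 years:
d₁ = [ln(V₀/D) + (r + σ²/2)T] / (σ√T)
   = [ln(82.8757/66.4848) + (0.0221 + 0.5·0.1260²)·1.7218] / (0.1260·√1.7218)
   = [0.220369 + 0.051719] / 0.165334 = 1.645688
d₂ = d₁ − σ√T = 1.645688 − 0.165334 = 1.480354
risk-neutral PD = N(−d₂) = N(-1.480354) = 0.069389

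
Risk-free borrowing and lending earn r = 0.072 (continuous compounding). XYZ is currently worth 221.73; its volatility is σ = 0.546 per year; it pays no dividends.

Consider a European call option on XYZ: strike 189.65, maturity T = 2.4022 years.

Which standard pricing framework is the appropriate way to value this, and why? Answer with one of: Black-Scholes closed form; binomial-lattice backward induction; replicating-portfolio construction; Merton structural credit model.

Key observation: a European claim on XYZ (strike 189.65) — a lognormal (GBM) underlying with constant rate and volatility — has an exact closed-form value; no lattice or capital structure is involved.

framework: Black-Scholes closed form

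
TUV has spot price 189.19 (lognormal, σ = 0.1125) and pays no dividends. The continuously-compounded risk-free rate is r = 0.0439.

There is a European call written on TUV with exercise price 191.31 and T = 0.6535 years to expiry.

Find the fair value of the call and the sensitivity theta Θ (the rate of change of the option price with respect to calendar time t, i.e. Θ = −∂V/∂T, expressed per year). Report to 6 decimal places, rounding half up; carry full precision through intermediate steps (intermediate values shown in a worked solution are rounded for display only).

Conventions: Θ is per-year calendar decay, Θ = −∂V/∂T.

σ√T = 0.1125·√0.6535 = 0.090944
d₁ = (ln(S/K) + (r+σ²/2)T) / (σ√T) = (ln(189.19/191.31) + (0.0439+0.1125²/2)·0.6535) / 0.090944 = (-0.011143 + 0.032824) / 0.090944 = 0.238396
d₂ = d₁ − σ√T = 0.238396 − 0.090944 = 0.147452
e^{−rT} = 0.971719
N(d₁) = 0.594213,  N(d₂) = 0.558612
Call price V = S·N(d₁) − K·e^{−rT}·N(d₂) = 112.419146 − 103.845757 = 8.573389
φ(d₁) = (1/√(2π))·e^{−d₁²/2} = 0.387765
Θ = −S·φ(d₁)·σ/(2√T) − r·K·e^{−rT}·N(d₂) = −5.104661 − 4.558829 = -9.663490

price = 8.573389
Θ = -9.663490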